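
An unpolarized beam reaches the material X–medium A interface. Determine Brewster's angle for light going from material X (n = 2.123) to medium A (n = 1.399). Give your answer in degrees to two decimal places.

tan θ_B = n₂/n₁ = 1.399/2.123 = 0.6590.
θ_B = arctan(0.6590) = 33.38°.

θ_B ≈ 33.38°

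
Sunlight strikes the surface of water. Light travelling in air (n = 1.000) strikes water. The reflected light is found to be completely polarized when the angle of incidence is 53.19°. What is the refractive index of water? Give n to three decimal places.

n ≈ 1.336

Full polarization of the reflected beam means tan θ_B = n₂/n₁, where n₁ is the incident medium (air).
n₂ = n₁ tan θ_B = 1.000 × tan 53.19° = 1.336.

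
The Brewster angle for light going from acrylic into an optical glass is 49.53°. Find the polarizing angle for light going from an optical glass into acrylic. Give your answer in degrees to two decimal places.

tan θ_B' = n₁/n₂ = 1/tan θ_B, so θ_B' = 90° − θ_B.
θ_B' = 90° − 49.53° = 40.47°.

θ_B' ≈ 40.47°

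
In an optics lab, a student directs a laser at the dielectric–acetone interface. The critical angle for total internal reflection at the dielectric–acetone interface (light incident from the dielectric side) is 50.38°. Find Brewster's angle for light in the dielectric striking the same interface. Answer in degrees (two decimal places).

At the critical angle sin θ_c = n₂/n₁, giving n₂/n₁ = sin 50.38° = 0.7703.
Then tan θ_B = n₂/n₁ = 0.7703, so θ_B = arctan 0.7703 = 37.61°.

θ_B ≈ 37.61°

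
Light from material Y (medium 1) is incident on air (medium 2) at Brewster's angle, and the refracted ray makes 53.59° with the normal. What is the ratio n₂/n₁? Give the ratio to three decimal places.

n₂/n₁ ≈ 0.738

θ_B + θ_t = 90°, so θ_B = 90° − 53.59° = 36.41°.
tan θ_B = n₂/n₁, so n₂/n₁ = tan 36.41° = 0.738.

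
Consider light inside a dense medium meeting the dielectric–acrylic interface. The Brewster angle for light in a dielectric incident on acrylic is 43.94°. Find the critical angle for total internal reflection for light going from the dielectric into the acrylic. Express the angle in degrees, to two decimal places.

n₂/n₁ = tan 43.94° = 0.9637; the critical angle satisfies sin θ_c = n₂/n₁.
θ_c = arcsin(0.9637) = 74.51°.

θ_c ≈ 74.51°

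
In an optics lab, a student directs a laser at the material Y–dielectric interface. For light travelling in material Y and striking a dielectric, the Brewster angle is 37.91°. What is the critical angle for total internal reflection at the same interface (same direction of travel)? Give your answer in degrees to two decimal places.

tan θ_B = n₂/n₁ = tan 37.91° = 0.7788.
Total internal reflection: sin θ_c = n₂/n₁ = 0.7788.
θ_c = arcsin(0.7788) = 51.15°.

θ_c ≈ 51.15°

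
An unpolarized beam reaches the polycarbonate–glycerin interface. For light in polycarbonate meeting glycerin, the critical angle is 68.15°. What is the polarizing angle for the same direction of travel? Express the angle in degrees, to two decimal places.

sin θ_c = n₂/n₁, so n₂/n₁ = sin 68.15° = 0.9282.
Brewster: tan θ_B = n₂/n₁ = 0.9282.
θ_B = arctan(0.9282) = 42.87°.

θ_B ≈ 42.87°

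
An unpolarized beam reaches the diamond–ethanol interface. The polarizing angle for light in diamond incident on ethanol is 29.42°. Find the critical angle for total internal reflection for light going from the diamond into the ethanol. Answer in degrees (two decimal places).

tan θ_B = n₂/n₁ = tan 29.42° = 0.5639.
Total internal reflection: sin θ_c = n₂/n₁ = 0.5639.
θ_c = arcsin(0.5639) = 34.33°.

θ_c ≈ 34.33°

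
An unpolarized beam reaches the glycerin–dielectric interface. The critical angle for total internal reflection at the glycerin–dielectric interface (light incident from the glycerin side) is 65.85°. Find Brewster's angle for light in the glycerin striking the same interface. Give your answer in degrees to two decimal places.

θ_B ≈ 42.38°

n₂/n₁ = sin θ_c = sin 65.85° = 0.9125.
tan θ_B equals the same ratio, so θ_B = arctan(0.9125) = 42.38°.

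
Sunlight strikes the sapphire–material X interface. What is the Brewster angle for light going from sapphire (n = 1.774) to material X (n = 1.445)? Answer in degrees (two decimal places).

θ_B ≈ 39.16°

The reflected p-component vanishes when tan θ_B = n₂/n₁.
tan θ_B = n₂/n₁ = 1.445/1.774 = 0.8145. Taking the arctangent, θ_B = 39.16°.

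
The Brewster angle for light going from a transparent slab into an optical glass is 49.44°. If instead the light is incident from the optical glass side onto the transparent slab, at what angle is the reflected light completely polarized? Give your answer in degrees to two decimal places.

tan θ_B' = n₁/n₂ = 1/tan θ_B, so θ_B' = 90° − θ_B.
θ_B' = 90° − 49.44° = 40.56°.

θ_B' ≈ 40.56°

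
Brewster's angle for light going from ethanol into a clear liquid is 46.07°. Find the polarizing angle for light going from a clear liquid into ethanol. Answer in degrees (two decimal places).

θ_B' ≈ 43.93°

tan θ_B' = n₁/n₂ = 1/tan θ_B, so θ_B' = 90° − θ_B.
θ_B' = 90° − 46.07° = 43.93°.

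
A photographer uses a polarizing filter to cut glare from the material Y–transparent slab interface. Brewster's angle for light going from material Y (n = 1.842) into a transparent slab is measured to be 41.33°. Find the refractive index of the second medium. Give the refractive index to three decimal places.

At Brewster's angle, tan θ_B = n₂/n₁ with n₁ on the incident side (material Y) and n₂ on the transmitted side (a transparent slab).
n₂ = n₁ tan θ_B = 1.842 × tan 41.33° = 1.620.

n ≈ 1.620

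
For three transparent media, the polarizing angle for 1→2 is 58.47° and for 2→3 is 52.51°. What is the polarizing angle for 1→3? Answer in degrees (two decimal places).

tan θ_B(1→2) = n₂/n₁ = tan 58.47° = 1.6299.
tan θ_B(2→3) = n₃/n₂ = tan 52.51° = 1.3037.
So n₃/n₁ = (n₂/n₁)(n₃/n₂) = 1.6299 × 1.3037 = 2.1249.
θ_B(1→3) = arctan(2.1249) = 64.80°.

θ_B ≈ 64.80°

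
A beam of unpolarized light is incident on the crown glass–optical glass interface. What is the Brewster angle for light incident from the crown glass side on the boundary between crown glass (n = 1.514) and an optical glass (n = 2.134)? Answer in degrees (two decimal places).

At Brewster's angle the reflected and refracted rays are perpendicular, which with Snell's law gives tan θ_B = n₂/n₁.
Brewster's condition: tan θ_B = n₂/n₁ = 2.134/1.514 = 1.4095. Taking the arctangent, θ_B = 54.65°.

θ_B ≈ 54.65°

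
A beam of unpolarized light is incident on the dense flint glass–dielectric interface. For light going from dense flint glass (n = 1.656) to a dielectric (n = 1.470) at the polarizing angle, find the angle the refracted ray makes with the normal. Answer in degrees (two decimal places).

tan θ_B = n₂/n₁ = 1.470/1.656 = 0.8877, so θ_B = 41.59°.
At Brewster's angle the reflected and refracted rays are perpendicular, so θ_t = 90° − θ_B = 90° − 41.59° = 48.41°.

θ_t ≈ 48.41°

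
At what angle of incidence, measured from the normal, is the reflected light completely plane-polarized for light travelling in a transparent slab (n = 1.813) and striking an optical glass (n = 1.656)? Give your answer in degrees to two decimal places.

θ_B ≈ 42.41°

tan θ_B = n₂/n₁ = 1.656/1.813 = 0.9134. Taking the arctangent, θ_B = 42.41°.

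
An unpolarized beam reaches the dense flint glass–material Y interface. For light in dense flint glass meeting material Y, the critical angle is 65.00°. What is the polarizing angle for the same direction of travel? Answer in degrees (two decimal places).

θ_B ≈ 42.19°

At the critical angle sin θ_c = n₂/n₁, giving n₂/n₁ = sin 65.00° = 0.9063.
Then tan θ_B = n₂/n₁ = 0.9063, so θ_B = arctan 0.9063 = 42.19°.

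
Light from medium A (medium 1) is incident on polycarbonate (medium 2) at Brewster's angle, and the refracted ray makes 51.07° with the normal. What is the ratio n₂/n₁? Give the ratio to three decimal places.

n₂/n₁ ≈ 0.808

θ_B + θ_t = 90°, so θ_B = 90° − 51.07° = 38.93°.
Then n₂/n₁ = tan θ_B = tan 38.93° = 0.808.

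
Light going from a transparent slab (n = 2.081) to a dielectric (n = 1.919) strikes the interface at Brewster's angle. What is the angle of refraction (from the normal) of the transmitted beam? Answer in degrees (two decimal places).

tan θ_B = n₂/n₁ = 1.919/2.081 = 0.9222, so θ_B = 42.68°.
Since θ_B + θ_t = 90° at Brewster incidence, θ_t = 90° − 42.68° = 47.32°.

θ_t ≈ 47.32°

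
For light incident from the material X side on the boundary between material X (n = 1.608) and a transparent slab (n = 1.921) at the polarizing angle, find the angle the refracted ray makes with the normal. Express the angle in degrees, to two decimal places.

tan θ_B = n₂/n₁ = 1.921/1.608 = 1.1947, so θ_B = 50.07°.
Since θ_B + θ_t = 90° at Brewster incidence, θ_t = 90° − 50.07° = 39.93°.

θ_t ≈ 39.93°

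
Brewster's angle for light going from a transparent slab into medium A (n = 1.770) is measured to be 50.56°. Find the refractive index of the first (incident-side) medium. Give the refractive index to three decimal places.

Full polarization of the reflected beam means tan θ_B = n₂/n₁, where n₁ is the incident medium (a transparent slab).
n₁ = n₂ / tan θ_B = 1.770 / tan 50.56° = 1.456.

n ≈ 1.456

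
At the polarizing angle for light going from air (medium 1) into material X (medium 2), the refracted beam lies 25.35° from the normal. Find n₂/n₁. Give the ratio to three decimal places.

At Brewster incidence θ_B = 90° − θ_t = 90° − 25.35° = 64.65°.
Then n₂/n₁ = tan θ_B = tan 64.65° = 2.111.

n₂/n₁ ≈ 2.111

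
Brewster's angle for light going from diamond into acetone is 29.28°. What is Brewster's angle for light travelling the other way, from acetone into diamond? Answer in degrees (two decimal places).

Reversing the direction swaps n₁ and n₂, so tan θ_B' = 1/tan θ_B and θ_B' = 90° − θ_B.
Hence θ_B' = 90° − 29.28° = 60.72°.

θ_B' ≈ 60.72°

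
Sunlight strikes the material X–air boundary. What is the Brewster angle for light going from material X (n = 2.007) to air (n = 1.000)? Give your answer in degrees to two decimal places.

θ_B ≈ 26.49°

At Brewster's angle the reflected and refracted rays are perpendicular, which with Snell's law gives tan θ_B = n₂/n₁.
tan θ_B = n₂/n₁ = 1.000/2.007 = 0.4983.
θ_B = arctan(0.4983) = 26.49°.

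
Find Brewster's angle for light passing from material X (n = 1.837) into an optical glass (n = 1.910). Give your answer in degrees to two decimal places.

θ_B ≈ 46.12°

At Brewster's angle the reflected and refracted rays are perpendicular, which with Snell's law gives tan θ_B = n₂/n₁.
Brewster's condition: tan θ_B = n₂/n₁ = 1.910/1.837 = 1.0397.
θ_B = arctan(1.0397) = 46.12°.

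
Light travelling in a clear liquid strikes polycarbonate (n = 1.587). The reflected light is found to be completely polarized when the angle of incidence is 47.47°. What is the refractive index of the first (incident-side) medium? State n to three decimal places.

At Brewster's angle, tan θ_B = n₂/n₁ with n₁ on the incident side (a clear liquid) and n₂ on the transmitted side (polycarbonate).
n₁ = n₂ / tan θ_B = 1.587 / tan 47.47° = 1.456.

n ≈ 1.456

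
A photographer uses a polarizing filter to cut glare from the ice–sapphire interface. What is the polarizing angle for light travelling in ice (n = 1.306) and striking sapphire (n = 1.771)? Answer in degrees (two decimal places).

θ_B ≈ 53.59°

Brewster's condition: tan θ_B = n₂/n₁ = 1.771/1.306 = 1.3560.
θ_B = arctan(1.3560) = 53.59°.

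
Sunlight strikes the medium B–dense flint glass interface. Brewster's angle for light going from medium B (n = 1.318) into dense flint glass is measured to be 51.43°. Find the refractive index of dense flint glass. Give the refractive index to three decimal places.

Brewster's law: tan θ_B = n₂/n₁ (light incident in medium B, refracted into dense flint glass).
n₂ = n₁ tan θ_B = 1.318 × tan 51.43° = 1.653.

n ≈ 1.653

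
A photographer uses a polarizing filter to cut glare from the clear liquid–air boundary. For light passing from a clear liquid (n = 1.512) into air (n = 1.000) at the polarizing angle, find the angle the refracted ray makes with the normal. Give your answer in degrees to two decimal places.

tan θ_B = n₂/n₁ = 1.000/1.512 = 0.6614, so θ_B = 33.48°.
Since θ_B + θ_t = 90° at Brewster incidence, θ_t = 90° − 33.48° = 56.52°.

θ_t ≈ 56.52°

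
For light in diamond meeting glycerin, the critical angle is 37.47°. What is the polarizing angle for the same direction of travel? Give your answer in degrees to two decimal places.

θ_B ≈ 31.31°

sin θ_c = n₂/n₁, so n₂/n₁ = sin 37.47° = 0.6083.
Brewster: tan θ_B = n₂/n₁ = 0.6083.
θ_B = arctan(0.6083) = 31.31°.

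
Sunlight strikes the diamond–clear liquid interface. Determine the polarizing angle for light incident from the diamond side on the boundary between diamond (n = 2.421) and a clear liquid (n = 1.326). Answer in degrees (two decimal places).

At Brewster's angle the reflected and refracted rays are perpendicular, which with Snell's law gives tan θ_B = n₂/n₁.
tan θ_B = n₂/n₁ = 1.326/2.421 = 0.5477.
θ_B = arctan(0.5477) = 28.71°.

θ_B ≈ 28.71°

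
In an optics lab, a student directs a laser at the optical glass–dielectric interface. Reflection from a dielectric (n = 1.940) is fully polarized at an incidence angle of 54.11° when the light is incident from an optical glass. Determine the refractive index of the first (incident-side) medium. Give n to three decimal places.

At the polarizing angle, tan θ_B = n₂/n₁ with n₁ on the incident side (an optical glass) and n₂ on the transmitted side (a dielectric).
n₁ = n₂ / tan θ_B = 1.940 / tan 54.11° = 1.404.

n ≈ 1.404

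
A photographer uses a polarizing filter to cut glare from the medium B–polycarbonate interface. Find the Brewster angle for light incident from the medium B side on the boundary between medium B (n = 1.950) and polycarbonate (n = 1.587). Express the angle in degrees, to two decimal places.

θ_B ≈ 39.14°

The reflected p-component vanishes when tan θ_B = n₂/n₁.
tan θ_B = n₂/n₁ = 1.587/1.950 = 0.8138.
So θ_B = arctan 0.8138 = 39.14°.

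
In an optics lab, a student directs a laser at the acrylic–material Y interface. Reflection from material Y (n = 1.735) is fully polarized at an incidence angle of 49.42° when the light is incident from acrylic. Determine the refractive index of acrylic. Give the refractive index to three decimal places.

At the Brewster angle, tan θ_B = n₂/n₁ with n₁ on the incident side (acrylic) and n₂ on the transmitted side (material Y).
n₁ = n₂ / tan θ_B = 1.735 / tan 49.42° = 1.486.

n ≈ 1.486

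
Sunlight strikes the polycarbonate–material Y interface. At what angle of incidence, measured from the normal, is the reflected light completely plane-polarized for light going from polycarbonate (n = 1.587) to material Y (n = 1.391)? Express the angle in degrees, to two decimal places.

θ_B ≈ 41.23°

At Brewster's angle the reflected and refracted rays are perpendicular, which with Snell's law gives tan θ_B = n₂/n₁.
tan θ_B = n₂/n₁ = 1.391/1.587 = 0.8765. Taking the arctangent, θ_B = 41.23°.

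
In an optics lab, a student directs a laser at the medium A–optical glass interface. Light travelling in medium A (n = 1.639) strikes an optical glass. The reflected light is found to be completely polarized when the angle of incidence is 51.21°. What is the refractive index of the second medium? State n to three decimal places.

Brewster's law: tan θ_B = n₂/n₁ (light incident in medium A, refracted into an optical glass).
n₂ = n₁ tan θ_B = 1.639 × tan 51.21° = 2.039.

n ≈ 2.039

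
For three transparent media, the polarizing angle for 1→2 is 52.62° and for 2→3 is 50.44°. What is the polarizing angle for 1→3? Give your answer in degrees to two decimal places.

θ_B ≈ 57.74°

tan θ_B(1→2) = n₂/n₁ = tan 52.62° = 1.3089.
tan θ_B(2→3) = n₃/n₂ = tan 50.44° = 1.2105.
So n₃/n₁ = (n₂/n₁)(n₃/n₂) = 1.3089 × 1.2105 = 1.5844.
θ_B(1→3) = arctan(1.5844) = 57.74°.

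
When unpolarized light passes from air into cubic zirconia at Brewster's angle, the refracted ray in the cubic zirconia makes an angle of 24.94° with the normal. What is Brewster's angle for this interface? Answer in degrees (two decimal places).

Brewster's condition makes the reflected and refracted beams perpendicular: θ_B + θ_t = 90°.
So θ_B = 90° − θ_t = 90° − 24.94° = 65.06°.

θ_B ≈ 65.06°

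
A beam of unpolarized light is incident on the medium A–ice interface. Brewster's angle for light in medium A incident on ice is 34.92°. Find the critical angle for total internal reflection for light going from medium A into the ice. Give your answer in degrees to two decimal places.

tan θ_B = n₂/n₁ = tan 34.92° = 0.6981.
Total internal reflection: sin θ_c = n₂/n₁ = 0.6981.
θ_c = arcsin(0.6981) = 44.28°.

θ_c ≈ 44.28°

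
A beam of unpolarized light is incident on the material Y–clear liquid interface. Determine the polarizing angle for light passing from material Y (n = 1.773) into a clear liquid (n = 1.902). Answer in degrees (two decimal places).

Brewster's condition: tan θ_B = n₂/n₁ = 1.902/1.773 = 1.0728. Taking the arctangent, θ_B = 47.01°.

θ_B ≈ 47.01°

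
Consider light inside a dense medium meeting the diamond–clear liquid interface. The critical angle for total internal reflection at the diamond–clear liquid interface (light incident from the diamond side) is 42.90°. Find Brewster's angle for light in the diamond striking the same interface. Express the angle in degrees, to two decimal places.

θ_B ≈ 34.24°

At the critical angle sin θ_c = n₂/n₁, giving n₂/n₁ = sin 42.90° = 0.6807.
Then tan θ_B = n₂/n₁ = 0.6807, so θ_B = arctan 0.6807 = 34.24°.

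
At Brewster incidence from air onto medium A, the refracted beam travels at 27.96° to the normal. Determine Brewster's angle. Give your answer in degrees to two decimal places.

Since the reflected and refracted rays are at right angles at the polarizing angle, θ_B + θ_t = 90°.
So θ_B = 90° − θ_t = 90° − 27.96° = 62.04°.

θ_B ≈ 62.04°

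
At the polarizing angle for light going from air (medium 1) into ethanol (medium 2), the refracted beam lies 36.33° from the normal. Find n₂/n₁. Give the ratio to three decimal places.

At Brewster incidence θ_B = 90° − θ_t = 90° − 36.33° = 53.67°.
tan θ_B = n₂/n₁, so n₂/n₁ = tan 53.67° = 1.360.

n₂/n₁ ≈ 1.360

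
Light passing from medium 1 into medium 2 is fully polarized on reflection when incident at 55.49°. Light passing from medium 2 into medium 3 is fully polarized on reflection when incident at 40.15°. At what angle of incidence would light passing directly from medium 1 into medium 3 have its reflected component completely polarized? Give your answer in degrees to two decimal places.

θ_B ≈ 50.82°

Each Brewster angle gives a ratio: n₂/n₁ = tan 55.49° = 1.4545, n₃/n₂ = tan 40.15° = 0.8436.
Multiplying, n₃/n₁ = 1.4545 × 0.8436 = 1.2269, and θ_B(1→3) = arctan 1.2269 = 50.82°.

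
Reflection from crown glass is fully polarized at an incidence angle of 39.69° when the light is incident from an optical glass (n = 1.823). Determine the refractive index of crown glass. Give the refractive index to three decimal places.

At the Brewster angle, tan θ_B = n₂/n₁ with n₁ on the incident side (an optical glass) and n₂ on the transmitted side (crown glass).
n₂ = n₁ tan θ_B = 1.823 × tan 39.69° = 1.513.

n ≈ 1.513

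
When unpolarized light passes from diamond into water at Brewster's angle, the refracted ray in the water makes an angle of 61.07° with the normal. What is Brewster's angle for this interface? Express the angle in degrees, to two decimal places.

Brewster's condition makes the reflected and refracted beams perpendicular: θ_B + θ_t = 90°.
θ_B = 90° − 61.07° = 28.93°.

θ_B ≈ 28.93°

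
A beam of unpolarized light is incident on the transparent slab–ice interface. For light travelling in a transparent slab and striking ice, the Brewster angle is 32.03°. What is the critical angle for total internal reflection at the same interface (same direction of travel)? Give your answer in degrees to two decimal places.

From Brewster, n₂/n₁ = tan θ_B = tan 32.03° = 0.6256.
Then sin θ_c = n₂/n₁ = 0.6256, so θ_c = arcsin 0.6256 = 38.73°.

θ_c ≈ 38.73°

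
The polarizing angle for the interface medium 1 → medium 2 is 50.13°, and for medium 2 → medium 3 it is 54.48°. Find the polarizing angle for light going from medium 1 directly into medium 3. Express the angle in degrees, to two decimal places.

Each Brewster angle gives a ratio: n₂/n₁ = tan 50.13° = 1.1973, n₃/n₂ = tan 54.48° = 1.4009.
Multiplying, n₃/n₁ = 1.1973 × 1.4009 = 1.6773, and θ_B(1→3) = arctan 1.6773 = 59.20°.

θ_B ≈ 59.20°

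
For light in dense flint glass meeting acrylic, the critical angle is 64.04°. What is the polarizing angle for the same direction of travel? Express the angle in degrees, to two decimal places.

θ_B ≈ 41.96°

n₂/n₁ = sin θ_c = sin 64.04° = 0.8991.
tan θ_B equals the same ratio, so θ_B = arctan(0.8991) = 41.96°.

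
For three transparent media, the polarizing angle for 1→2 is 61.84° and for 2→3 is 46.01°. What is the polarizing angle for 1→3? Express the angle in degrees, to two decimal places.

θ_B ≈ 62.67°

n₂/n₁ = tan 61.84° = 1.8681 and n₃/n₂ = tan 46.01° = 1.0359.
n₃/n₁ = 1.9352. Then tan θ_B(1→3) = n₃/n₁, so θ_B(1→3) = arctan(1.9352) = 62.67°.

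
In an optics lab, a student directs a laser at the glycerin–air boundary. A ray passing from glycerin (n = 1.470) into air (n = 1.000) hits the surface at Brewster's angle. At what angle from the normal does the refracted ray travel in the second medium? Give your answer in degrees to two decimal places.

θ_t ≈ 55.77°

tan θ_B = n₂/n₁ = 1.000/1.470 = 0.6803, so θ_B = 34.23°.
The refracted ray is perpendicular to the reflected ray, so θ_t = 90° − θ_B = 55.77°.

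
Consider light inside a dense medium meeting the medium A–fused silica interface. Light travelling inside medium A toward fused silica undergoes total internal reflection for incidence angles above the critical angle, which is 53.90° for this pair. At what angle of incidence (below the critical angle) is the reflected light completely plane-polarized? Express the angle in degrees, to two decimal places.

θ_B ≈ 38.94°

sin θ_c = n₂/n₁, so n₂/n₁ = sin 53.90° = 0.8080.
Brewster: tan θ_B = n₂/n₁ = 0.8080.
θ_B = arctan(0.8080) = 38.94°.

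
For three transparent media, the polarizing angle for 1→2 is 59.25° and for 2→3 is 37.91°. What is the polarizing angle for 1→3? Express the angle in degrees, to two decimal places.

Each Brewster angle gives a ratio: n₂/n₁ = tan 59.25° = 1.6808, n₃/n₂ = tan 37.91° = 0.7788.
Multiplying, n₃/n₁ = 1.6808 × 0.7788 = 1.3090, and θ_B(1→3) = arctan 1.3090 = 52.62°.

θ_B ≈ 52.62°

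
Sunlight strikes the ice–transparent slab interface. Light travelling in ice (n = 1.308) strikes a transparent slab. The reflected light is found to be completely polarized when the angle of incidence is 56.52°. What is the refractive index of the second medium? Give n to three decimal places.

Brewster's law: tan θ_B = n₂/n₁ (light incident in ice, refracted into a transparent slab).
n₂ = n₁ tan θ_B = 1.308 × tan 56.52° = 1.978.

n ≈ 1.978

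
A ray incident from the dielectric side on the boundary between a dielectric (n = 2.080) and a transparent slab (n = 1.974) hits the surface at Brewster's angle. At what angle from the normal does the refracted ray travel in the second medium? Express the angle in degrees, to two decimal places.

tan θ_B = n₂/n₁ = 1.974/2.080 = 0.9490, so θ_B = 43.50°.
At Brewster's angle the reflected and refracted rays are perpendicular, so θ_t = 90° − θ_B = 90° − 43.50° = 46.50°.

θ_t ≈ 46.50°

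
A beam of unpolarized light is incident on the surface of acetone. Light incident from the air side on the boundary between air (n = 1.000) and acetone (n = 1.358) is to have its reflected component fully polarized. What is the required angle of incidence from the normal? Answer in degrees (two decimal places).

Brewster's condition: tan θ_B = n₂/n₁ = 1.358/1.000 = 1.3580.
So θ_B = arctan 1.3580 = 53.63°.

θ_B ≈ 53.63°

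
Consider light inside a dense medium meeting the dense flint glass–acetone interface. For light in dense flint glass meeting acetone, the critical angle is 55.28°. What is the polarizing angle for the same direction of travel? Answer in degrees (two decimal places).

θ_B ≈ 39.42°

n₂/n₁ = sin θ_c = sin 55.28° = 0.8219.
tan θ_B equals the same ratio, so θ_B = arctan(0.8219) = 39.42°.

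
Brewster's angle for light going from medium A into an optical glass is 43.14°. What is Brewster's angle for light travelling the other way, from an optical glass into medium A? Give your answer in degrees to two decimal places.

Reversing the direction swaps n₁ and n₂, so tan θ_B' = 1/tan θ_B and θ_B' = 90° − θ_B.
Hence θ_B' = 90° − 43.14° = 46.86°.

θ_B' ≈ 46.86°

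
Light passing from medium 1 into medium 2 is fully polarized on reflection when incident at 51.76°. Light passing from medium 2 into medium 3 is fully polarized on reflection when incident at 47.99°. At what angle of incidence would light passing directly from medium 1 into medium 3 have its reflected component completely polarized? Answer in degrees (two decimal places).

θ_B ≈ 54.63°

Each Brewster angle gives a ratio: n₂/n₁ = tan 51.76° = 1.2689, n₃/n₂ = tan 47.99° = 1.1102.
n₃/n₁ = 1.4088. Then tan θ_B(1→3) = n₃/n₁, so θ_B(1→3) = arctan(1.4088) = 54.63°.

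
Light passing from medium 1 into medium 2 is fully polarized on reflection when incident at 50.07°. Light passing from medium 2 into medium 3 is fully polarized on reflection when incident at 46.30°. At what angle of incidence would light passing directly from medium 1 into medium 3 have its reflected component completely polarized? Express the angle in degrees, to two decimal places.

n₂/n₁ = tan 50.07° = 1.1947 and n₃/n₂ = tan 46.30° = 1.0464.
So n₃/n₁ = (n₂/n₁)(n₃/n₂) = 1.1947 × 1.0464 = 1.2502.
θ_B(1→3) = arctan(1.2502) = 51.34°.

θ_B ≈ 51.34°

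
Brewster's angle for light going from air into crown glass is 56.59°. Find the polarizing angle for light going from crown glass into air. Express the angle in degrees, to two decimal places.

θ_B' ≈ 33.41°

The two Brewster angles are complementary: θ_B' = 90° − θ_B = 90° − 56.59° = 33.41°.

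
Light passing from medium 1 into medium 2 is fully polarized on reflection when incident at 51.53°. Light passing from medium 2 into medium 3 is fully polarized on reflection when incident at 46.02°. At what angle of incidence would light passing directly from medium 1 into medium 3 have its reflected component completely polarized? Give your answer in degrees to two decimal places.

tan θ_B(1→2) = n₂/n₁ = tan 51.53° = 1.2585.
tan θ_B(2→3) = n₃/n₂ = tan 46.02° = 1.0363.
n₃/n₁ = 1.3042. Then tan θ_B(1→3) = n₃/n₁, so θ_B(1→3) = arctan(1.3042) = 52.52°.

θ_B ≈ 52.52°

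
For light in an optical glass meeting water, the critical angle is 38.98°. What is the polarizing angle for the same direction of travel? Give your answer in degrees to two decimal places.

θ_B ≈ 32.17°

At the critical angle sin θ_c = n₂/n₁, giving n₂/n₁ = sin 38.98° = 0.6290.
Then tan θ_B = n₂/n₁ = 0.6290, so θ_B = arctan 0.6290 = 32.17°.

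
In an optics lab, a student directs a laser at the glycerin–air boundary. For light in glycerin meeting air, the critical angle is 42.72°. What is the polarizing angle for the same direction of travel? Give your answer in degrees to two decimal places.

n₂/n₁ = sin θ_c = sin 42.72° = 0.6784.
tan θ_B equals the same ratio, so θ_B = arctan(0.6784) = 34.15°.

θ_B ≈ 34.15°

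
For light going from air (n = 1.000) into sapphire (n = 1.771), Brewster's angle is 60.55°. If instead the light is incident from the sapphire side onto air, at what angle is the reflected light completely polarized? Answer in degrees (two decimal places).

θ_B' ≈ 29.45°

tan θ_B' = n₁/n₂ = 1/tan θ_B, so θ_B' = 90° − θ_B.
θ_B' = 90° − 60.55° = 29.45°.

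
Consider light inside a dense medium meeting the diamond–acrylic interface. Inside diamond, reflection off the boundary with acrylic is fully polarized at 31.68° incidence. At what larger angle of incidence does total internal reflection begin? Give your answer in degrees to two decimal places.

tan θ_B = n₂/n₁ = tan 31.68° = 0.6171.
Total internal reflection: sin θ_c = n₂/n₁ = 0.6171.
θ_c = arcsin(0.6171) = 38.11°.

θ_c ≈ 38.11°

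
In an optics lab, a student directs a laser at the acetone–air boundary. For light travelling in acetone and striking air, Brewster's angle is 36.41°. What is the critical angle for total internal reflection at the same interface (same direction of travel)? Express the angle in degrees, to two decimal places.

n₂/n₁ = tan 36.41° = 0.7375; the critical angle satisfies sin θ_c = n₂/n₁.
θ_c = arcsin(0.7375) = 47.52°.

θ_c ≈ 47.52°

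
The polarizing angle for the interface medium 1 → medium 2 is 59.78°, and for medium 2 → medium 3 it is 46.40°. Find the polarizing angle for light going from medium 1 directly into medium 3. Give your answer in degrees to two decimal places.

n₂/n₁ = tan 59.78° = 1.7168 and n₃/n₂ = tan 46.40° = 1.0501.
So n₃/n₁ = (n₂/n₁)(n₃/n₂) = 1.7168 × 1.0501 = 1.8028.
θ_B(1→3) = arctan(1.8028) = 60.98°.

θ_B ≈ 60.98°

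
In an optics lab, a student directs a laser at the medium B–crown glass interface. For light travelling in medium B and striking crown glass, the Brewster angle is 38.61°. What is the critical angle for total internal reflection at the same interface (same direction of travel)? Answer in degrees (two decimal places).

tan θ_B = n₂/n₁ = tan 38.61° = 0.7986.
Total internal reflection: sin θ_c = n₂/n₁ = 0.7986.
θ_c = arcsin(0.7986) = 52.99°.

θ_c ≈ 52.99°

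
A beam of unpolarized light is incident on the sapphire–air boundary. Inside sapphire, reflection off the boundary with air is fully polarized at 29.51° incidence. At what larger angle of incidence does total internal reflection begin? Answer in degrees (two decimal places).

θ_c ≈ 34.47°

n₂/n₁ = tan 29.51° = 0.5660; the critical angle satisfies sin θ_c = n₂/n₁.
θ_c = arcsin(0.5660) = 34.47°.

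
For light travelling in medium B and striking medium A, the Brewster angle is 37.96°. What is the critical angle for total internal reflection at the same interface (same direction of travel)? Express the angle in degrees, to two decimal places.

From Brewster, n₂/n₁ = tan θ_B = tan 37.96° = 0.7802.
Then sin θ_c = n₂/n₁ = 0.7802, so θ_c = arcsin 0.7802 = 51.28°.

θ_c ≈ 51.28°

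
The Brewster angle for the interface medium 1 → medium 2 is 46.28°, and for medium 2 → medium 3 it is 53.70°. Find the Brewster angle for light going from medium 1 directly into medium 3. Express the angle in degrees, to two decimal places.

θ_B ≈ 54.91°

tan θ_B(1→2) = n₂/n₁ = tan 46.28° = 1.0457.
tan θ_B(2→3) = n₃/n₂ = tan 53.70° = 1.3613.
n₃/n₁ = 1.4236. Then tan θ_B(1→3) = n₃/n₁, so θ_B(1→3) = arctan(1.4236) = 54.91°.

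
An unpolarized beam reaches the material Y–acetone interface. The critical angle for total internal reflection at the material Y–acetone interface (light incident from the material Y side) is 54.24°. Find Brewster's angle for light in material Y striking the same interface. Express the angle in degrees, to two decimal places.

At the critical angle sin θ_c = n₂/n₁, giving n₂/n₁ = sin 54.24° = 0.8115.
Then tan θ_B = n₂/n₁ = 0.8115, so θ_B = arctan 0.8115 = 39.06°.

θ_B ≈ 39.06°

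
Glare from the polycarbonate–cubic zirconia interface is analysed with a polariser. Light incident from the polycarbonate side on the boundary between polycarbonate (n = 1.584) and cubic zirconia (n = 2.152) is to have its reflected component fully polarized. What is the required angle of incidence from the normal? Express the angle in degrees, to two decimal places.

At Brewster's angle the reflected and refracted rays are perpendicular, which with Snell's law gives tan θ_B = n₂/n₁.
Here n₂/n₁ = 2.152/1.584 = 1.3586, and Brewster's law gives tan θ_B = n₂/n₁.
θ_B = arctan(1.3586) = 53.64°.

θ_B ≈ 53.64°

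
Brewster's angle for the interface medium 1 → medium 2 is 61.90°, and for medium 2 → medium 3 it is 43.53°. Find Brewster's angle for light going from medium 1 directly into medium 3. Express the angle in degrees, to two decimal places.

θ_B ≈ 60.66°

Each Brewster angle gives a ratio: n₂/n₁ = tan 61.90° = 1.8728, n₃/n₂ = tan 43.53° = 0.9500.
Multiplying, n₃/n₁ = 1.8728 × 0.9500 = 1.7791, and θ_B(1→3) = arctan 1.7791 = 60.66°.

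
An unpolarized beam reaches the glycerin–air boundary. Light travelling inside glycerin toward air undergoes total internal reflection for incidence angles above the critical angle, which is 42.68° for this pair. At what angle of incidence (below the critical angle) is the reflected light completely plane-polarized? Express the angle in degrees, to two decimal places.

θ_B ≈ 34.13°

At the critical angle sin θ_c = n₂/n₁, giving n₂/n₁ = sin 42.68° = 0.6779.
Then tan θ_B = n₂/n₁ = 0.6779, so θ_B = arctan 0.6779 = 34.13°.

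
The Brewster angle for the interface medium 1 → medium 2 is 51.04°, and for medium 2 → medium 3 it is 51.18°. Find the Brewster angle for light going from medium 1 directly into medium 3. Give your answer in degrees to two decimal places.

θ_B ≈ 56.95°

Each Brewster angle gives a ratio: n₂/n₁ = tan 51.04° = 1.2367, n₃/n₂ = tan 51.18° = 1.2429.
So n₃/n₁ = (n₂/n₁)(n₃/n₂) = 1.2367 × 1.2429 = 1.5370.
θ_B(1→3) = arctan(1.5370) = 56.95°.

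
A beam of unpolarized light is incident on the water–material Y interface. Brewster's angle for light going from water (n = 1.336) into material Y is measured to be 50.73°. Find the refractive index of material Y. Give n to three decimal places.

At Brewster's angle, tan θ_B = n₂/n₁ with n₁ on the incident side (water) and n₂ on the transmitted side (material Y).
n₂ = n₁ tan θ_B = 1.336 × tan 50.73° = 1.634.

n ≈ 1.634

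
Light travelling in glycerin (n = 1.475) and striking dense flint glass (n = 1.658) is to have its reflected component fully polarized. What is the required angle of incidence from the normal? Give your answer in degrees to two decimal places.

θ_B ≈ 48.34°

Brewster's condition: tan θ_B = n₂/n₁ = 1.658/1.475 = 1.1241.
So θ_B = arctan 1.1241 = 48.34°.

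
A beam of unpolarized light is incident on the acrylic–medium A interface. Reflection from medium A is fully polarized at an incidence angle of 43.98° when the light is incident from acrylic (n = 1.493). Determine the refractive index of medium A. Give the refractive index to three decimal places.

Full polarization of the reflected beam means tan θ_B = n₂/n₁, where n₁ is the incident medium (acrylic).
n₂ = n₁ tan θ_B = 1.493 × tan 43.98° = 1.441.

n ≈ 1.441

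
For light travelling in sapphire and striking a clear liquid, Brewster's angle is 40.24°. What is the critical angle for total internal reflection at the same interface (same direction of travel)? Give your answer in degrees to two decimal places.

n₂/n₁ = tan 40.24° = 0.8463; the critical angle satisfies sin θ_c = n₂/n₁.
θ_c = arcsin(0.8463) = 57.81°.

θ_c ≈ 57.81°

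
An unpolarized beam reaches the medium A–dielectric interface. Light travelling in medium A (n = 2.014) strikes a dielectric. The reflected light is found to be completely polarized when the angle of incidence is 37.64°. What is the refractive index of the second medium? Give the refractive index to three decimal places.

Brewster's law: tan θ_B = n₂/n₁ (light incident in medium A, refracted into a dielectric).
n₂ = n₁ tan θ_B = 2.014 × tan 37.64° = 1.553.

n ≈ 1.553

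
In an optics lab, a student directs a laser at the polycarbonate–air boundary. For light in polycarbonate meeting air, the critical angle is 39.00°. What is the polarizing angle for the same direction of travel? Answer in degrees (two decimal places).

θ_B ≈ 32.18°

n₂/n₁ = sin θ_c = sin 39.00° = 0.6293.
tan θ_B equals the same ratio, so θ_B = arctan(0.6293) = 32.18°.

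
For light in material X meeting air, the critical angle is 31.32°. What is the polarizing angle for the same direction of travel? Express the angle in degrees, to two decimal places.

At the critical angle sin θ_c = n₂/n₁, giving n₂/n₁ = sin 31.32° = 0.5198.
Then tan θ_B = n₂/n₁ = 0.5198, so θ_B = arctan 0.5198 = 27.47°.

θ_B ≈ 27.47°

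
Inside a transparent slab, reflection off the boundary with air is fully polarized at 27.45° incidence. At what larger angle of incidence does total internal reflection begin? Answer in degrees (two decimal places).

n₂/n₁ = tan 27.45° = 0.5195; the critical angle satisfies sin θ_c = n₂/n₁.
θ_c = arcsin(0.5195) = 31.30°.

θ_c ≈ 31.30°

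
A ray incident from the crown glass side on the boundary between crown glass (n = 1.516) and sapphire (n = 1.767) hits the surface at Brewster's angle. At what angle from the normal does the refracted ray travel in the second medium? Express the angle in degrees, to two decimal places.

tan θ_B = n₂/n₁ = 1.767/1.516 = 1.1656, so θ_B = 49.37°.
The refracted ray is perpendicular to the reflected ray, so θ_t = 90° − θ_B = 40.63°.

θ_t ≈ 40.63°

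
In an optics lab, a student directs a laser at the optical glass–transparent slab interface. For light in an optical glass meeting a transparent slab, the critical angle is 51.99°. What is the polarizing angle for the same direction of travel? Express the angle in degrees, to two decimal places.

At the critical angle sin θ_c = n₂/n₁, giving n₂/n₁ = sin 51.99° = 0.7879.
Then tan θ_B = n₂/n₁ = 0.7879, so θ_B = arctan 0.7879 = 38.23°.

θ_B ≈ 38.23°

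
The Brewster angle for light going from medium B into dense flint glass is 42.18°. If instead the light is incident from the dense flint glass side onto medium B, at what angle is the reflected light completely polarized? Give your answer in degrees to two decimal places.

Reversing the direction swaps n₁ and n₂, so tan θ_B' = 1/tan θ_B and θ_B' = 90° − θ_B.
Hence θ_B' = 90° − 42.18° = 47.82°.

θ_B' ≈ 47.82°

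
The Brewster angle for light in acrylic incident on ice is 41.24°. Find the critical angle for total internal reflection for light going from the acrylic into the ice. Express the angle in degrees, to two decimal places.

θ_c ≈ 61.24°

tan θ_B = n₂/n₁ = tan 41.24° = 0.8767.
Total internal reflection: sin θ_c = n₂/n₁ = 0.8767.
θ_c = arcsin(0.8767) = 61.24°.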